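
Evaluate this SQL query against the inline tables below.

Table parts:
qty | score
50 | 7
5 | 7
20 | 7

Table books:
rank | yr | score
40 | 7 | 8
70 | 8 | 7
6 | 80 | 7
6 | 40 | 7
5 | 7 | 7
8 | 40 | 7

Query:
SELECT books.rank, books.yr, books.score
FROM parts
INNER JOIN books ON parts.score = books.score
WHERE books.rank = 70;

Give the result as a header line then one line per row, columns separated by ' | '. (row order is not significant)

After JOIN books (15 rows):
parts.qty | parts.score | books.rank | books.yr | books.score
50 | 7 | 70 | 8 | 7
50 | 7 | 6 | 80 | 7
50 | 7 | 6 | 40 | 7
50 | 7 | 5 | 7 | 7
50 | 7 | 8 | 40 | 7
5 | 7 | 70 | 8 | 7
5 | 7 | 6 | 80 | 7
5 | 7 | 6 | 40 | 7
5 | 7 | 5 | 7 | 7
5 | 7 | 8 | 40 | 7
20 | 7 | 70 | 8 | 7
20 | 7 | 6 | 80 | 7
20 | 7 | 6 | 40 | 7
20 | 7 | 5 | 7 | 7
20 | 7 | 8 | 40 | 7
After WHERE (3 rows):
parts.qty | parts.score | books.rank | books.yr | books.score
50 | 7 | 70 | 8 | 7
5 | 7 | 70 | 8 | 7
20 | 7 | 70 | 8 | 7
After SELECT (3 rows):
books.rank | books.yr | books.score
70 | 8 | 7
70 | 8 | 7
70 | 8 | 7

== RESULT ==
books.rank | books.yr | books.score
70 | 8 | 7
70 | 8 | 7
70 | 8 | 7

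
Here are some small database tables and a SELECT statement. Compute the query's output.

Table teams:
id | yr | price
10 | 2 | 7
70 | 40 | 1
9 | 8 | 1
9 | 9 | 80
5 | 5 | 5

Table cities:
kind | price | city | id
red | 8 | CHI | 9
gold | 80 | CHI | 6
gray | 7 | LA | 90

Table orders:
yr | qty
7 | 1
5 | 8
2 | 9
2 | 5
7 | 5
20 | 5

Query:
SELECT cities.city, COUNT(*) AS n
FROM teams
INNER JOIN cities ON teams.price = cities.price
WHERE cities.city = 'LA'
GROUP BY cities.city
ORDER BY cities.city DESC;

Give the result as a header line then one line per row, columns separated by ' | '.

== RESULT ==
cities.city | n
LA | 1

Derivation:
After JOIN cities (2 rows):
teams.id | teams.yr | teams.price | cities.kind | cities.price | cities.city | cities.id
10 | 2 | 7 | gray | 7 | LA | 90
9 | 9 | 80 | gold | 80 | CHI | 6
After WHERE (1 rows):
teams.id | teams.yr | teams.price | cities.kind | cities.price | cities.city | cities.id
10 | 2 | 7 | gray | 7 | LA | 90
After GROUP BY (1 rows):
cities.city | n
LA | 1
After ORDER BY (1 rows):
cities.city | n
LA | 1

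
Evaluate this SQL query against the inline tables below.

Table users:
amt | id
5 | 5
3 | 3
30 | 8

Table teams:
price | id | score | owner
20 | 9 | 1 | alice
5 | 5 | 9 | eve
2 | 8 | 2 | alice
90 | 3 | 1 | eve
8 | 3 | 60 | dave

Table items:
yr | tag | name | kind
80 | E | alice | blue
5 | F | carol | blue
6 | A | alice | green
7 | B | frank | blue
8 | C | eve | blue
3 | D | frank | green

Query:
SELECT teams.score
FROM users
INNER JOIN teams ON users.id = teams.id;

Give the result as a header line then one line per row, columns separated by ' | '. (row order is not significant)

After JOIN teams (4 rows):
users.amt | users.id | teams.price | teams.id | teams.score | teams.owner
5 | 5 | 5 | 5 | 9 | eve
3 | 3 | 90 | 3 | 1 | eve
3 | 3 | 8 | 3 | 60 | dave
30 | 8 | 2 | 8 | 2 | alice
After SELECT (4 rows):
teams.score
9
1
60
2

== RESULT ==
teams.score
9
1
60
2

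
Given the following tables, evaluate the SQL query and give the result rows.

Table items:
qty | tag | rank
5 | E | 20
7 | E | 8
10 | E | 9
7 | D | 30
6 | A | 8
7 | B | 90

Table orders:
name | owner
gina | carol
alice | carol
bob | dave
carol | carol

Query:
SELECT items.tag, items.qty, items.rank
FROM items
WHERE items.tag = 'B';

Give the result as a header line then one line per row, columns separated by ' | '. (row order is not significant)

== RESULT ==
items.tag | items.qty | items.rank
B | 7 | 90

Derivation:
After WHERE (1 rows):
items.qty | items.tag | items.rank
7 | B | 90
After SELECT (1 rows):
items.tag | items.qty | items.rank
B | 7 | 90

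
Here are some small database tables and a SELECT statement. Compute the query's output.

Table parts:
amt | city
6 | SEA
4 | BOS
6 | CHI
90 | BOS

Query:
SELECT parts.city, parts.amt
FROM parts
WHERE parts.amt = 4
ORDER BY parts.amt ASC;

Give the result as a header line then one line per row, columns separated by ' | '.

After WHERE (1 rows):
parts.amt | parts.city
4 | BOS
After SELECT (1 rows):
parts.city | parts.amt
BOS | 4
After ORDER BY (1 rows):
parts.city | parts.amt
BOS | 4

== RESULT ==
parts.city | parts.amt
BOS | 4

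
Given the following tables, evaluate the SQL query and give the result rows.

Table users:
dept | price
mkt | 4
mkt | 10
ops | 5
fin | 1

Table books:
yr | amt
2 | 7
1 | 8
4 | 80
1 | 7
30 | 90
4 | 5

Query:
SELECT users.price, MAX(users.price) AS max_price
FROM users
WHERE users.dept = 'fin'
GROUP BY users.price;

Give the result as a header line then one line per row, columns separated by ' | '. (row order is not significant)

== RESULT ==
users.price | max_price
1 | 1

Derivation:
After WHERE (1 rows):
users.dept | users.price
fin | 1
After GROUP BY (1 rows):
users.price | max_price
1 | 1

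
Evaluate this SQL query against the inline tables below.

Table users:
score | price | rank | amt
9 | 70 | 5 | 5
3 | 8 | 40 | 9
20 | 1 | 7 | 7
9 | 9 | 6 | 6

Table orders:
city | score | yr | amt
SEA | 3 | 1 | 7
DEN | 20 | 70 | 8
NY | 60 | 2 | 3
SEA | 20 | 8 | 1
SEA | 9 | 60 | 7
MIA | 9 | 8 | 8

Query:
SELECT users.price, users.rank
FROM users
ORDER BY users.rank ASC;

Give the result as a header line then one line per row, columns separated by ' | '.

After SELECT (4 rows):
users.price | users.rank
70 | 5
8 | 40
1 | 7
9 | 6
After ORDER BY (4 rows):
users.price | users.rank
70 | 5
9 | 6
1 | 7
8 | 40

== RESULT ==
users.price | users.rank
70 | 5
9 | 6
1 | 7
8 | 40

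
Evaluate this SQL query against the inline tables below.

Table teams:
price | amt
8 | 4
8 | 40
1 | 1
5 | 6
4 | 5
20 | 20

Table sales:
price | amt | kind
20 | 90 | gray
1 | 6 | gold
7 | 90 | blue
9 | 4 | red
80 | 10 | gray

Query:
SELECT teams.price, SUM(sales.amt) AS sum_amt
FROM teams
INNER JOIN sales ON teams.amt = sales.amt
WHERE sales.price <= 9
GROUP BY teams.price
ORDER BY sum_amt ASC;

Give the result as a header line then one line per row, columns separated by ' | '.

After JOIN sales (2 rows):
teams.price | teams.amt | sales.price | sales.amt | sales.kind
8 | 4 | 9 | 4 | red
5 | 6 | 1 | 6 | gold
After WHERE (2 rows):
teams.price | teams.amt | sales.price | sales.amt | sales.kind
8 | 4 | 9 | 4 | red
5 | 6 | 1 | 6 | gold
After GROUP BY (2 rows):
teams.price | sum_amt
8 | 4
5 | 6
After ORDER BY (2 rows):
teams.price | sum_amt
8 | 4
5 | 6

== RESULT ==
teams.price | sum_amt
8 | 4
5 | 6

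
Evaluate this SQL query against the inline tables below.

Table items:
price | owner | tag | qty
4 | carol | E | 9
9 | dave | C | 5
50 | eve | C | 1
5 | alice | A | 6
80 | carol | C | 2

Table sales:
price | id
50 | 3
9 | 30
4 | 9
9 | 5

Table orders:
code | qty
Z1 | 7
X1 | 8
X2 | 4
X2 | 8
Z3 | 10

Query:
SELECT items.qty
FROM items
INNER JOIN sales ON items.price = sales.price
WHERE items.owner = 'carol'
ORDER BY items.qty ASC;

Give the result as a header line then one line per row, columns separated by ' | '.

After JOIN sales (4 rows):
items.price | items.owner | items.tag | items.qty | sales.price | sales.id
4 | carol | E | 9 | 4 | 9
9 | dave | C | 5 | 9 | 30
9 | dave | C | 5 | 9 | 5
50 | eve | C | 1 | 50 | 3
After WHERE (1 rows):
items.price | items.owner | items.tag | items.qty | sales.price | sales.id
4 | carol | E | 9 | 4 | 9
After SELECT (1 rows):
items.qty
9
After ORDER BY (1 rows):
items.qty
9

== RESULT ==
items.qty
9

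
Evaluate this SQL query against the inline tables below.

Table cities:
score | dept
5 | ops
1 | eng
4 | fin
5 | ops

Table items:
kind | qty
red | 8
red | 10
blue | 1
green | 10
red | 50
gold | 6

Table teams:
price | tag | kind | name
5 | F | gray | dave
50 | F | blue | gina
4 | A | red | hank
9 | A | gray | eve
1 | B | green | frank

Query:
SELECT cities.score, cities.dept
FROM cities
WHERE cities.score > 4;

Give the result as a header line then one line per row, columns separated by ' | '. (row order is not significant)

After WHERE (2 rows):
cities.score | cities.dept
5 | ops
5 | ops
After SELECT (2 rows):
cities.score | cities.dept
5 | ops
5 | ops

== RESULT ==
cities.score | cities.dept
5 | ops
5 | ops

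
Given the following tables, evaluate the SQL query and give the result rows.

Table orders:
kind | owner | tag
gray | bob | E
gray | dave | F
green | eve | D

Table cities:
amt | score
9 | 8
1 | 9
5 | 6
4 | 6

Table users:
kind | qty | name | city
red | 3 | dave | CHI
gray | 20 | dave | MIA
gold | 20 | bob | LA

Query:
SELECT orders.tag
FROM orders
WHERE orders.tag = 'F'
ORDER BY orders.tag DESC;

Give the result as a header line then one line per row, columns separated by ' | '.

== RESULT ==
orders.tag
F

Derivation:
After WHERE (1 rows):
orders.kind | orders.owner | orders.tag
gray | dave | F
After SELECT (1 rows):
orders.tag
F
After ORDER BY (1 rows):
orders.tag
F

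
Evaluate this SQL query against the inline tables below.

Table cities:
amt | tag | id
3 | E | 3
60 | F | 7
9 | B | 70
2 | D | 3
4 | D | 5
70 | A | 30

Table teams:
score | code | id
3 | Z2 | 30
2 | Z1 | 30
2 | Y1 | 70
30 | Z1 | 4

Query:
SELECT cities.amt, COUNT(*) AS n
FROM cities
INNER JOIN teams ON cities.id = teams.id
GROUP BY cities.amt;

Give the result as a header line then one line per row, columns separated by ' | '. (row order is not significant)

== RESULT ==
cities.amt | n
9 | 1
70 | 2

Derivation:
After JOIN teams (3 rows):
cities.amt | cities.tag | cities.id | teams.score | teams.code | teams.id
9 | B | 70 | 2 | Y1 | 70
70 | A | 30 | 3 | Z2 | 30
70 | A | 30 | 2 | Z1 | 30
After GROUP BY (2 rows):
cities.amt | n
9 | 1
70 | 2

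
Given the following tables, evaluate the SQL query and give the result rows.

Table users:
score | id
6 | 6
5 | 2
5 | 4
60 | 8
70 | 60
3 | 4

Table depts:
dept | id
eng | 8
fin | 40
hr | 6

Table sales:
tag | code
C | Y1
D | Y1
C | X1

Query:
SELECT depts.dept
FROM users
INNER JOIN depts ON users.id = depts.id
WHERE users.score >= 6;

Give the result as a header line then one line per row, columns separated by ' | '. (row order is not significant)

== RESULT ==
depts.dept
hr
eng

Derivation:
After JOIN depts (2 rows):
users.score | users.id | depts.dept | depts.id
6 | 6 | hr | 6
60 | 8 | eng | 8
After WHERE (2 rows):
users.score | users.id | depts.dept | depts.id
6 | 6 | hr | 6
60 | 8 | eng | 8
After SELECT (2 rows):
depts.dept
hr
eng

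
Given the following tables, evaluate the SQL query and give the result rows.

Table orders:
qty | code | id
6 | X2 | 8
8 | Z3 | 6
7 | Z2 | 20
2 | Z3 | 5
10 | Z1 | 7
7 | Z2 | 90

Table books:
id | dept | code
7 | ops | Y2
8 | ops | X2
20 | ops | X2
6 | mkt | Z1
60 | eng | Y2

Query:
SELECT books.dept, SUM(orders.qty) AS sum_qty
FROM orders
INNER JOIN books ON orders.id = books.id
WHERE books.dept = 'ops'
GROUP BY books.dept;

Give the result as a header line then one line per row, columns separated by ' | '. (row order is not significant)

== RESULT ==
books.dept | sum_qty
ops | 23

Derivation:
After JOIN books (4 rows):
orders.qty | orders.code | orders.id | books.id | books.dept | books.code
6 | X2 | 8 | 8 | ops | X2
8 | Z3 | 6 | 6 | mkt | Z1
7 | Z2 | 20 | 20 | ops | X2
10 | Z1 | 7 | 7 | ops | Y2
After WHERE (3 rows):
orders.qty | orders.code | orders.id | books.id | books.dept | books.code
6 | X2 | 8 | 8 | ops | X2
7 | Z2 | 20 | 20 | ops | X2
10 | Z1 | 7 | 7 | ops | Y2
After GROUP BY (1 rows):
books.dept | sum_qty
ops | 23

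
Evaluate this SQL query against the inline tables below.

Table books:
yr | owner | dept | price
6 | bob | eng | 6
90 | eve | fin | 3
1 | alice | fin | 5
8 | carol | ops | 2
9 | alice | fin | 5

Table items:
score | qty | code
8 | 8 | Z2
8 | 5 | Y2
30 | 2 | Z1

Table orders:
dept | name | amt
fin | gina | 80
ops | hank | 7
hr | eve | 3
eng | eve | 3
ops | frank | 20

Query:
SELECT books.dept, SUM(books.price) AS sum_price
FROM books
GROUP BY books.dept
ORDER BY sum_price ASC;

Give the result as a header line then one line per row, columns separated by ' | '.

== RESULT ==
books.dept | sum_price
ops | 2
eng | 6
fin | 13

Derivation:
After GROUP BY (3 rows):
books.dept | sum_price
eng | 6
fin | 13
ops | 2
After ORDER BY (3 rows):
books.dept | sum_price
ops | 2
eng | 6
fin | 13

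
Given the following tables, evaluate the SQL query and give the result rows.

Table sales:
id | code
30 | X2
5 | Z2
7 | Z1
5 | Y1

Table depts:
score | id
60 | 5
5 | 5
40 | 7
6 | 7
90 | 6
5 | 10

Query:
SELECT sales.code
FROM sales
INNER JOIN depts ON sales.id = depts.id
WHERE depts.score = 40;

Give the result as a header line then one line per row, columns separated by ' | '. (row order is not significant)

== RESULT ==
sales.code
Z1

Derivation:
After JOIN depts (6 rows):
sales.id | sales.code | depts.score | depts.id
5 | Z2 | 60 | 5
5 | Z2 | 5 | 5
7 | Z1 | 40 | 7
7 | Z1 | 6 | 7
5 | Y1 | 60 | 5
5 | Y1 | 5 | 5
After WHERE (1 rows):
sales.id | sales.code | depts.score | depts.id
7 | Z1 | 40 | 7
After SELECT (1 rows):
sales.code
Z1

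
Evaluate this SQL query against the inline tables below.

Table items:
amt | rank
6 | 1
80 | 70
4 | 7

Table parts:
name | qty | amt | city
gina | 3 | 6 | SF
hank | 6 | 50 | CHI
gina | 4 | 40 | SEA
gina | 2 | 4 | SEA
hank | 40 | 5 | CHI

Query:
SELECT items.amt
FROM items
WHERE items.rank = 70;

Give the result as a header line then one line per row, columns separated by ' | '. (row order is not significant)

== RESULT ==
items.amt
80

Derivation:
After WHERE (1 rows):
items.amt | items.rank
80 | 70
After SELECT (1 rows):
items.amt
80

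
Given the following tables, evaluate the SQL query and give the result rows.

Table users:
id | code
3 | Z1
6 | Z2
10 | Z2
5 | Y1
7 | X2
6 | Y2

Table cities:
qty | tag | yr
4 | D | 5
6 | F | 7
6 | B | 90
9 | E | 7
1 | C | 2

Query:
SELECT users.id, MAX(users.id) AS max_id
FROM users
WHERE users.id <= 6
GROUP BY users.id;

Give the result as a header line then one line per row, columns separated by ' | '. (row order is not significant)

After WHERE (4 rows):
users.id | users.code
3 | Z1
6 | Z2
5 | Y1
6 | Y2
After GROUP BY (3 rows):
users.id | max_id
3 | 3
6 | 6
5 | 5

== RESULT ==
users.id | max_id
3 | 3
6 | 6
5 | 5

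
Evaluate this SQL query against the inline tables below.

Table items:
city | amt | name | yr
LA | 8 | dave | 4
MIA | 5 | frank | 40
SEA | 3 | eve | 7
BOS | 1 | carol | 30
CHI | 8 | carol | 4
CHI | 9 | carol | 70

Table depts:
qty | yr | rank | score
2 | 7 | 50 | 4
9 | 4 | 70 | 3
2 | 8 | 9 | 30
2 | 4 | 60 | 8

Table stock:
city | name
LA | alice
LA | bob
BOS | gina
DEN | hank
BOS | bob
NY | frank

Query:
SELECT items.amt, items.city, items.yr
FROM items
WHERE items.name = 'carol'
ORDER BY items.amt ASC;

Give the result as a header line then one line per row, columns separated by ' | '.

After WHERE (3 rows):
items.city | items.amt | items.name | items.yr
BOS | 1 | carol | 30
CHI | 8 | carol | 4
CHI | 9 | carol | 70
After SELECT (3 rows):
items.amt | items.city | items.yr
1 | BOS | 30
8 | CHI | 4
9 | CHI | 70
After ORDER BY (3 rows):
items.amt | items.city | items.yr
1 | BOS | 30
8 | CHI | 4
9 | CHI | 70

== RESULT ==
items.amt | items.city | items.yr
1 | BOS | 30
8 | CHI | 4
9 | CHI | 70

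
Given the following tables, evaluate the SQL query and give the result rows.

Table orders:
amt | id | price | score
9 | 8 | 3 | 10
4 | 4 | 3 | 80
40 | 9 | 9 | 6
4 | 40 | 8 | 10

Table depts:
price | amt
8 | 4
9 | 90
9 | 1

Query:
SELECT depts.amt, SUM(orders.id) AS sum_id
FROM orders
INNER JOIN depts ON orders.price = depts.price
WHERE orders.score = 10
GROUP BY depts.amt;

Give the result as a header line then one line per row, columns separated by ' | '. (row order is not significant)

== RESULT ==
depts.amt | sum_id
4 | 40

Derivation:
After JOIN depts (3 rows):
orders.amt | orders.id | orders.price | orders.score | depts.price | depts.amt
40 | 9 | 9 | 6 | 9 | 90
40 | 9 | 9 | 6 | 9 | 1
4 | 40 | 8 | 10 | 8 | 4
After WHERE (1 rows):
orders.amt | orders.id | orders.price | orders.score | depts.price | depts.amt
4 | 40 | 8 | 10 | 8 | 4
After GROUP BY (1 rows):
depts.amt | sum_id
4 | 40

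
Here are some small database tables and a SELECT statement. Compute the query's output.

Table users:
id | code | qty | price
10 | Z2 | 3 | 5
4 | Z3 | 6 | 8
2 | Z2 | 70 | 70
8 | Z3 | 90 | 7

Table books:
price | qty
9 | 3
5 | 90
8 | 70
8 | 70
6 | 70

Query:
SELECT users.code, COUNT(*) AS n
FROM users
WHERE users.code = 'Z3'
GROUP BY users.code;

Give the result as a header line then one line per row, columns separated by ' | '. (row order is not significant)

After WHERE (2 rows):
users.id | users.code | users.qty | users.price
4 | Z3 | 6 | 8
8 | Z3 | 90 | 7
After GROUP BY (1 rows):
users.code | n
Z3 | 2

== RESULT ==
users.code | n
Z3 | 2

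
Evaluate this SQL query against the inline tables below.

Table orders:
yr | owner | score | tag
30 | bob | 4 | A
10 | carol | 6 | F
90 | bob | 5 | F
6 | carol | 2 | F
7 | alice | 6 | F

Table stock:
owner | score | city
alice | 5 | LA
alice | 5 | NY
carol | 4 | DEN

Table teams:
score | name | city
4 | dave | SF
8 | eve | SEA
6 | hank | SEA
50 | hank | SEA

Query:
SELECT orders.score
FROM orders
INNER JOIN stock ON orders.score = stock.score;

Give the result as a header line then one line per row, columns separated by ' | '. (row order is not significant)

== RESULT ==
orders.score
4
5
5

Derivation:
After JOIN stock (3 rows):
orders.yr | orders.owner | orders.score | orders.tag | stock.owner | stock.score | stock.city
30 | bob | 4 | A | carol | 4 | DEN
90 | bob | 5 | F | alice | 5 | LA
90 | bob | 5 | F | alice | 5 | NY
After SELECT (3 rows):
orders.score
4
5
5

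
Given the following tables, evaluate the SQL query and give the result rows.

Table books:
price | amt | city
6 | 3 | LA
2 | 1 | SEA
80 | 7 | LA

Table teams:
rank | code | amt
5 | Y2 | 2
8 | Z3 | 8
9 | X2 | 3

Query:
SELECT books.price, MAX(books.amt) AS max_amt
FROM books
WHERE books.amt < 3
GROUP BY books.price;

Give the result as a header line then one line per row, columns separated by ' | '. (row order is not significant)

== RESULT ==
books.price | max_amt
2 | 1

Derivation:
After WHERE (1 rows):
books.price | books.amt | books.city
2 | 1 | SEA
After GROUP BY (1 rows):
books.price | max_amt
2 | 1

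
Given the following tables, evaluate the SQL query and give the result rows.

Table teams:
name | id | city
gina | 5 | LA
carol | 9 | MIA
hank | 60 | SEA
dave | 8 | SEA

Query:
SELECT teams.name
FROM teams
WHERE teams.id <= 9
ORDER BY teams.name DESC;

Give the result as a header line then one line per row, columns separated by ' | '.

After WHERE (3 rows):
teams.name | teams.id | teams.city
gina | 5 | LA
carol | 9 | MIA
dave | 8 | SEA
After SELECT (3 rows):
teams.name
gina
carol
dave
After ORDER BY (3 rows):
teams.name
gina
dave
carol

== RESULT ==
teams.name
gina
dave
carol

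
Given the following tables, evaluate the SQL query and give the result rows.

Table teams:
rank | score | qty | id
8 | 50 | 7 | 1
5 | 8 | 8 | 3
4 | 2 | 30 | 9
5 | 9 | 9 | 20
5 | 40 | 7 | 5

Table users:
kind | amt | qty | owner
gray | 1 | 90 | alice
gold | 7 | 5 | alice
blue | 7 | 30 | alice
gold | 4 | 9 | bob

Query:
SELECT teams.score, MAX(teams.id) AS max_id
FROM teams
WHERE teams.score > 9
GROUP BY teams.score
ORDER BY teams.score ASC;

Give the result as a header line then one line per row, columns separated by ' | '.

After WHERE (2 rows):
teams.rank | teams.score | teams.qty | teams.id
8 | 50 | 7 | 1
5 | 40 | 7 | 5
After GROUP BY (2 rows):
teams.score | max_id
50 | 1
40 | 5
After ORDER BY (2 rows):
teams.score | max_id
40 | 5
50 | 1

== RESULT ==
teams.score | max_id
40 | 5
50 | 1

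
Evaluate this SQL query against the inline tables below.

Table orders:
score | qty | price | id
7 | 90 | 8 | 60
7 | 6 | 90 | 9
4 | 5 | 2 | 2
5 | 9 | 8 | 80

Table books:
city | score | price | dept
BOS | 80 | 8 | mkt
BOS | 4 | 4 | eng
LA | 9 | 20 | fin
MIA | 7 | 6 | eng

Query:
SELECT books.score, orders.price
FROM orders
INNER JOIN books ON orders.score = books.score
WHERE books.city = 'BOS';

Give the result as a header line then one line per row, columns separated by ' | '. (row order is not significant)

== RESULT ==
books.score | orders.price
4 | 2

Derivation:
After JOIN books (3 rows):
orders.score | orders.qty | orders.price | orders.id | books.city | books.score | books.price | books.dept
7 | 90 | 8 | 60 | MIA | 7 | 6 | eng
7 | 6 | 90 | 9 | MIA | 7 | 6 | eng
4 | 5 | 2 | 2 | BOS | 4 | 4 | eng
After WHERE (1 rows):
orders.score | orders.qty | orders.price | orders.id | books.city | books.score | books.price | books.dept
4 | 5 | 2 | 2 | BOS | 4 | 4 | eng
After SELECT (1 rows):
books.score | orders.price
4 | 2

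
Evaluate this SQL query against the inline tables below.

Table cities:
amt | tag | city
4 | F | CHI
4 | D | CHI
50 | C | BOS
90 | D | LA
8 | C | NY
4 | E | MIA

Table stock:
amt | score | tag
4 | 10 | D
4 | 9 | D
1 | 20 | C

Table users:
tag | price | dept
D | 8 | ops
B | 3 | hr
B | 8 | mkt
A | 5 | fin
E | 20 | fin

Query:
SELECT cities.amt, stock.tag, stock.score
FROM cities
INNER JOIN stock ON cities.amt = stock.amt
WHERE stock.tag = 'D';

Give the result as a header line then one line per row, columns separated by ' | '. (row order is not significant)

== RESULT ==
cities.amt | stock.tag | stock.score
4 | D | 10
4 | D | 9
4 | D | 10
4 | D | 9
4 | D | 10
4 | D | 9

Derivation:
After JOIN stock (6 rows):
cities.amt | cities.tag | cities.city | stock.amt | stock.score | stock.tag
4 | F | CHI | 4 | 10 | D
4 | F | CHI | 4 | 9 | D
4 | D | CHI | 4 | 10 | D
4 | D | CHI | 4 | 9 | D
4 | E | MIA | 4 | 10 | D
4 | E | MIA | 4 | 9 | D
After WHERE (6 rows):
cities.amt | cities.tag | cities.city | stock.amt | stock.score | stock.tag
4 | F | CHI | 4 | 10 | D
4 | F | CHI | 4 | 9 | D
4 | D | CHI | 4 | 10 | D
4 | D | CHI | 4 | 9 | D
4 | E | MIA | 4 | 10 | D
4 | E | MIA | 4 | 9 | D
After SELECT (6 rows):
cities.amt | stock.tag | stock.score
4 | D | 10
4 | D | 9
4 | D | 10
4 | D | 9
4 | D | 10
4 | D | 9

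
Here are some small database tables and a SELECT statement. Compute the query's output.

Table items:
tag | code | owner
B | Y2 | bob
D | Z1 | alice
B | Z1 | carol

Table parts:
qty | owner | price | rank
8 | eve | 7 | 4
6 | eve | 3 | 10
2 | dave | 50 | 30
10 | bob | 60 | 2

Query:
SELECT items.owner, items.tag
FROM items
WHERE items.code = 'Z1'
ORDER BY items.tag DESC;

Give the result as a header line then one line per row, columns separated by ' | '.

== RESULT ==
items.owner | items.tag
alice | D
carol | B

Derivation:
After WHERE (2 rows):
items.tag | items.code | items.owner
D | Z1 | alice
B | Z1 | carol
After SELECT (2 rows):
items.owner | items.tag
alice | D
carol | B
After ORDER BY (2 rows):
items.owner | items.tag
alice | D
carol | B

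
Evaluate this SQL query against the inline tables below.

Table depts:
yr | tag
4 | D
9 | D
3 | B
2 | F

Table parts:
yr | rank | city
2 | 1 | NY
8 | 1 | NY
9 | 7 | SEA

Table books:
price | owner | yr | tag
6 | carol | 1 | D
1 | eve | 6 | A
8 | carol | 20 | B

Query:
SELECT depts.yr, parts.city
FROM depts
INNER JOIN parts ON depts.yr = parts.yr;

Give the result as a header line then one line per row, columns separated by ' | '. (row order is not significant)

== RESULT ==
depts.yr | parts.city
9 | SEA
2 | NY

Derivation:
After JOIN parts (2 rows):
depts.yr | depts.tag | parts.yr | parts.rank | parts.city
9 | D | 9 | 7 | SEA
2 | F | 2 | 1 | NY
After SELECT (2 rows):
depts.yr | parts.city
9 | SEA
2 | NY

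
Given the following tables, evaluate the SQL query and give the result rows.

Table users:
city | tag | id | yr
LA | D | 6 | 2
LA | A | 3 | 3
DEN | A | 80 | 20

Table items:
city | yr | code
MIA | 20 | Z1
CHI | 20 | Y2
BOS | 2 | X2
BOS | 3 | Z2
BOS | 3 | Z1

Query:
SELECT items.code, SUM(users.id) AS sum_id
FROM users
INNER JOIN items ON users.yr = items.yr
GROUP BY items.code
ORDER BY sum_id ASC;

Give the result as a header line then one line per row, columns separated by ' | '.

== RESULT ==
items.code | sum_id
Z2 | 3
X2 | 6
Y2 | 80
Z1 | 83

Derivation:
After JOIN items (5 rows):
users.city | users.tag | users.id | users.yr | items.city | items.yr | items.code
LA | D | 6 | 2 | BOS | 2 | X2
LA | A | 3 | 3 | BOS | 3 | Z2
LA | A | 3 | 3 | BOS | 3 | Z1
DEN | A | 80 | 20 | MIA | 20 | Z1
DEN | A | 80 | 20 | CHI | 20 | Y2
After GROUP BY (4 rows):
items.code | sum_id
X2 | 6
Z2 | 3
Z1 | 83
Y2 | 80
After ORDER BY (4 rows):
items.code | sum_id
Z2 | 3
X2 | 6
Y2 | 80
Z1 | 83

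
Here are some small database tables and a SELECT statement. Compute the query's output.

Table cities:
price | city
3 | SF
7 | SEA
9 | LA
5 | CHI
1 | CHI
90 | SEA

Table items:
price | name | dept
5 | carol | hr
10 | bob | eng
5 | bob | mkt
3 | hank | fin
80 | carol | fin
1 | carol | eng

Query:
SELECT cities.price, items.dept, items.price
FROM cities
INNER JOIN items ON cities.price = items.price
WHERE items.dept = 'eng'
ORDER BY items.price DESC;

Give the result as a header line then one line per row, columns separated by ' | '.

After JOIN items (4 rows):
cities.price | cities.city | items.price | items.name | items.dept
3 | SF | 3 | hank | fin
5 | CHI | 5 | carol | hr
5 | CHI | 5 | bob | mkt
1 | CHI | 1 | carol | eng
After WHERE (1 rows):
cities.price | cities.city | items.price | items.name | items.dept
1 | CHI | 1 | carol | eng
After SELECT (1 rows):
cities.price | items.dept | items.price
1 | eng | 1
After ORDER BY (1 rows):
cities.price | items.dept | items.price
1 | eng | 1

== RESULT ==
cities.price | items.dept | items.price
1 | eng | 1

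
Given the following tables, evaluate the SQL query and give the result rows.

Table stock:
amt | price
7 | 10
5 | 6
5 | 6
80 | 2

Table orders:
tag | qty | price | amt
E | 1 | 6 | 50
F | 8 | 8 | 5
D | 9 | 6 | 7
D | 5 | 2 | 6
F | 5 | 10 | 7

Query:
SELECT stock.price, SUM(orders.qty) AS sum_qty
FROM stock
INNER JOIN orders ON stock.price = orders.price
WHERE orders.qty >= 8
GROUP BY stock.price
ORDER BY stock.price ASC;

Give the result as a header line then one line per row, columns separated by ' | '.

== RESULT ==
stock.price | sum_qty
6 | 18

Derivation:
After JOIN orders (6 rows):
stock.amt | stock.price | orders.tag | orders.qty | orders.price | orders.amt
7 | 10 | F | 5 | 10 | 7
5 | 6 | E | 1 | 6 | 50
5 | 6 | D | 9 | 6 | 7
5 | 6 | E | 1 | 6 | 50
5 | 6 | D | 9 | 6 | 7
80 | 2 | D | 5 | 2 | 6
After WHERE (2 rows):
stock.amt | stock.price | orders.tag | orders.qty | orders.price | orders.amt
5 | 6 | D | 9 | 6 | 7
5 | 6 | D | 9 | 6 | 7
After GROUP BY (1 rows):
stock.price | sum_qty
6 | 18
After ORDER BY (1 rows):
stock.price | sum_qty
6 | 18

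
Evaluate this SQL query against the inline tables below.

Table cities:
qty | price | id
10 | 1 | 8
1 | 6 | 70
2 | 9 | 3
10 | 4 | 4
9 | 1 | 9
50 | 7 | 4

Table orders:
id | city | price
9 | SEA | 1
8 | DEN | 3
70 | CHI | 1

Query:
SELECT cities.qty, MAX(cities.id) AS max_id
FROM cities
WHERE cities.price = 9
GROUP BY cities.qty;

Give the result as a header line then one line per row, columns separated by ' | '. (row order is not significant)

== RESULT ==
cities.qty | max_id
2 | 3

Derivation:
After WHERE (1 rows):
cities.qty | cities.price | cities.id
2 | 9 | 3
After GROUP BY (1 rows):
cities.qty | max_id
2 | 3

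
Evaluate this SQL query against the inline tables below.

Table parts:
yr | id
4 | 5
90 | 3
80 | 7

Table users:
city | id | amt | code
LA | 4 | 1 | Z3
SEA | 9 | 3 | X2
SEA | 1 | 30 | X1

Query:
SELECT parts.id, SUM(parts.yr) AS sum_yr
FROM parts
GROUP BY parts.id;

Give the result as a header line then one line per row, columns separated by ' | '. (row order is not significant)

After GROUP BY (3 rows):
parts.id | sum_yr
5 | 4
3 | 90
7 | 80

== RESULT ==
parts.id | sum_yr
5 | 4
3 | 90
7 | 80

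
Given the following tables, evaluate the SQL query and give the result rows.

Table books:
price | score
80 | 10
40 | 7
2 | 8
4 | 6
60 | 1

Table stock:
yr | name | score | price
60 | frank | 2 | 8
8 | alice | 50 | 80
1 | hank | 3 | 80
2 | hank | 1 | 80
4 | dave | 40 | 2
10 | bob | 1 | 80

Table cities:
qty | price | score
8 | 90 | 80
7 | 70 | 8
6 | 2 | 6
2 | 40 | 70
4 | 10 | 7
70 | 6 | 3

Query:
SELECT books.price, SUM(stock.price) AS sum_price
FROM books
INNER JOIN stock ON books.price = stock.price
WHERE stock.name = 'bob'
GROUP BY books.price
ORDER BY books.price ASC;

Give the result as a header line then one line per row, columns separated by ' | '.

== RESULT ==
books.price | sum_price
80 | 80

Derivation:
After JOIN stock (5 rows):
books.price | books.score | stock.yr | stock.name | stock.score | stock.price
80 | 10 | 8 | alice | 50 | 80
80 | 10 | 1 | hank | 3 | 80
80 | 10 | 2 | hank | 1 | 80
80 | 10 | 10 | bob | 1 | 80
2 | 8 | 4 | dave | 40 | 2
After WHERE (1 rows):
books.price | books.score | stock.yr | stock.name | stock.score | stock.price
80 | 10 | 10 | bob | 1 | 80
After GROUP BY (1 rows):
books.price | sum_price
80 | 80
After ORDER BY (1 rows):
books.price | sum_price
80 | 80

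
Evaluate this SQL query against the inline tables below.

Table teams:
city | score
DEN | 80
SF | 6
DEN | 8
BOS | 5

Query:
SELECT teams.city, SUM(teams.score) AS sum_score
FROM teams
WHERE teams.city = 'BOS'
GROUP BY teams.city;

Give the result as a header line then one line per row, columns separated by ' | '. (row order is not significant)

== RESULT ==
teams.city | sum_score
BOS | 5

Derivation:
After WHERE (1 rows):
teams.city | teams.score
BOS | 5
After GROUP BY (1 rows):
teams.city | sum_score
BOS | 5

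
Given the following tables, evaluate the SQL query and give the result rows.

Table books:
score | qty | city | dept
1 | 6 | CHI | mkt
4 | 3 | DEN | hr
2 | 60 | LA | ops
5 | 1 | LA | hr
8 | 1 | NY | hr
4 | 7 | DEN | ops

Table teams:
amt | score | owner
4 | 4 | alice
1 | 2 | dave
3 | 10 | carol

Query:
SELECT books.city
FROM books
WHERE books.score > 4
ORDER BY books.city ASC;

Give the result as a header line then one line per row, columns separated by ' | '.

After WHERE (2 rows):
books.score | books.qty | books.city | books.dept
5 | 1 | LA | hr
8 | 1 | NY | hr
After SELECT (2 rows):
books.city
LA
NY
After ORDER BY (2 rows):
books.city
LA
NY

== RESULT ==
books.city
LA
NY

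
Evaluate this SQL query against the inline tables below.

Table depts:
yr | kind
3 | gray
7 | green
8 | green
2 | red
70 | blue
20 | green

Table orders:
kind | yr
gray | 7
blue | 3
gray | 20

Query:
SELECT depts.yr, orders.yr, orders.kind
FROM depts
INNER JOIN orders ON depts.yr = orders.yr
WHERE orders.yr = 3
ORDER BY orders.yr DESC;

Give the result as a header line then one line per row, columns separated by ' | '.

== RESULT ==
depts.yr | orders.yr | orders.kind
3 | 3 | blue

Derivation:
After JOIN orders (3 rows):
depts.yr | depts.kind | orders.kind | orders.yr
3 | gray | blue | 3
7 | green | gray | 7
20 | green | gray | 20
After WHERE (1 rows):
depts.yr | depts.kind | orders.kind | orders.yr
3 | gray | blue | 3
After SELECT (1 rows):
depts.yr | orders.yr | orders.kind
3 | 3 | blue
After ORDER BY (1 rows):
depts.yr | orders.yr | orders.kind
3 | 3 | blue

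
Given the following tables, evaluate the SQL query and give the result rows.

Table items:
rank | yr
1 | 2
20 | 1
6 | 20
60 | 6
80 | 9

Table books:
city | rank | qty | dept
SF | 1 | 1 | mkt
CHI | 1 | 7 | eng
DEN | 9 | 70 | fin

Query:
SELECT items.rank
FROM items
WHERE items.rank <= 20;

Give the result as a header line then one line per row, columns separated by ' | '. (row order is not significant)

After WHERE (3 rows):
items.rank | items.yr
1 | 2
20 | 1
6 | 20
After SELECT (3 rows):
items.rank
1
20
6

== RESULT ==
items.rank
1
20
6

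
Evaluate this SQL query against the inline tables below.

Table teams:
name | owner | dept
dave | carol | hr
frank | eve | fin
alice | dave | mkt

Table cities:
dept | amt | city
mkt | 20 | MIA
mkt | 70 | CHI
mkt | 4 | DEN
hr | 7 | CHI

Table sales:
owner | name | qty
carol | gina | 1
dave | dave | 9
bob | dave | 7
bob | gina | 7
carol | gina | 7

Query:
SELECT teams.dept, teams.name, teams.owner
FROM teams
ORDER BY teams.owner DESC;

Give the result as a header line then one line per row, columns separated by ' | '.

== RESULT ==
teams.dept | teams.name | teams.owner
fin | frank | eve
mkt | alice | dave
hr | dave | carol

Derivation:
After SELECT (3 rows):
teams.dept | teams.name | teams.owner
hr | dave | carol
fin | frank | eve
mkt | alice | dave
After ORDER BY (3 rows):
teams.dept | teams.name | teams.owner
fin | frank | eve
mkt | alice | dave
hr | dave | carol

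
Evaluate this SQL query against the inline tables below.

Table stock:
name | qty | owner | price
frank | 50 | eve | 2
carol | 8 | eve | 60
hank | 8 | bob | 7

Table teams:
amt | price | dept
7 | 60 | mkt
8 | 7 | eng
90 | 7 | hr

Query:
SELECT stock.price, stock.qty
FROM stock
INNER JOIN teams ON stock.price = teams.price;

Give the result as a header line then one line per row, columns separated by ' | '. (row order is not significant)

After JOIN teams (3 rows):
stock.name | stock.qty | stock.owner | stock.price | teams.amt | teams.price | teams.dept
carol | 8 | eve | 60 | 7 | 60 | mkt
hank | 8 | bob | 7 | 8 | 7 | eng
hank | 8 | bob | 7 | 90 | 7 | hr
After SELECT (3 rows):
stock.price | stock.qty
60 | 8
7 | 8
7 | 8

== RESULT ==
stock.price | stock.qty
60 | 8
7 | 8
7 | 8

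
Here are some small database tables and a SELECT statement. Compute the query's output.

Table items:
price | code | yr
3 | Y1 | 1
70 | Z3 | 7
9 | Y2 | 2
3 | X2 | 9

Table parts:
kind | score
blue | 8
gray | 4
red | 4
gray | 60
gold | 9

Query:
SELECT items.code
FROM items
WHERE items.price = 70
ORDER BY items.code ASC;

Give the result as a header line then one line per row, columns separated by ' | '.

== RESULT ==
items.code
Z3

Derivation:
After WHERE (1 rows):
items.price | items.code | items.yr
70 | Z3 | 7
After SELECT (1 rows):
items.code
Z3
After ORDER BY (1 rows):
items.code
Z3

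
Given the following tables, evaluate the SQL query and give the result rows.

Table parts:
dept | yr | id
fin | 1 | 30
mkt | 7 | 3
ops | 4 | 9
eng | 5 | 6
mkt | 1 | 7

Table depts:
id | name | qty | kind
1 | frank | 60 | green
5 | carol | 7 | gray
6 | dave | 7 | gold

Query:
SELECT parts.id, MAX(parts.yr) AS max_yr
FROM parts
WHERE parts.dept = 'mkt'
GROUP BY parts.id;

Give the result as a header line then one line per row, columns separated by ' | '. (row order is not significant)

== RESULT ==
parts.id | max_yr
3 | 7
7 | 1

Derivation:
After WHERE (2 rows):
parts.dept | parts.yr | parts.id
mkt | 7 | 3
mkt | 1 | 7
After GROUP BY (2 rows):
parts.id | max_yr
3 | 7
7 | 1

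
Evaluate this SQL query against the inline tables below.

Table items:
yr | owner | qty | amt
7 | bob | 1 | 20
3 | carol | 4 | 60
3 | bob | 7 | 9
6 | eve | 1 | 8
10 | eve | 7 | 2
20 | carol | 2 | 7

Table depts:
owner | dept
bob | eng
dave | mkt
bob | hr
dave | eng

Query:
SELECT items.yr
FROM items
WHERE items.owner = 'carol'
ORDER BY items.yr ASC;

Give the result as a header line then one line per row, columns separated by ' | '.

After WHERE (2 rows):
items.yr | items.owner | items.qty | items.amt
3 | carol | 4 | 60
20 | carol | 2 | 7
After SELECT (2 rows):
items.yr
3
20
After ORDER BY (2 rows):
items.yr
3
20

== RESULT ==
items.yr
3
20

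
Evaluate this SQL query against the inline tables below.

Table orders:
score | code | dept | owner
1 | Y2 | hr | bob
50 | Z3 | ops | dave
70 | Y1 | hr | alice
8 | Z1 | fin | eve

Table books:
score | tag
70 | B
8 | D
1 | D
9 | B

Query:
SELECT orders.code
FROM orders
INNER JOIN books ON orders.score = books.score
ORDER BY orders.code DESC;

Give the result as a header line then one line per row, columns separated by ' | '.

After JOIN books (3 rows):
orders.score | orders.code | orders.dept | orders.owner | books.score | books.tag
1 | Y2 | hr | bob | 1 | D
70 | Y1 | hr | alice | 70 | B
8 | Z1 | fin | eve | 8 | D
After SELECT (3 rows):
orders.code
Y2
Y1
Z1
After ORDER BY (3 rows):
orders.code
Z1
Y2
Y1

== RESULT ==
orders.code
Z1
Y2
Y1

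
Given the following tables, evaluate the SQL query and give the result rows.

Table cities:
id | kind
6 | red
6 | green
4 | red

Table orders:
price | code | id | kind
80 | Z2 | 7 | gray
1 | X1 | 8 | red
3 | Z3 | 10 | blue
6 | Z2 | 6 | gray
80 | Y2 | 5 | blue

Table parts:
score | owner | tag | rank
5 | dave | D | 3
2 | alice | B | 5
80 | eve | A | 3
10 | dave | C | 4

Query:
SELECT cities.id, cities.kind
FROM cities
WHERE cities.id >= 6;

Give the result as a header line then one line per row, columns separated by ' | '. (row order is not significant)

After WHERE (2 rows):
cities.id | cities.kind
6 | red
6 | green
After SELECT (2 rows):
cities.id | cities.kind
6 | red
6 | green

== RESULT ==
cities.id | cities.kind
6 | red
6 | green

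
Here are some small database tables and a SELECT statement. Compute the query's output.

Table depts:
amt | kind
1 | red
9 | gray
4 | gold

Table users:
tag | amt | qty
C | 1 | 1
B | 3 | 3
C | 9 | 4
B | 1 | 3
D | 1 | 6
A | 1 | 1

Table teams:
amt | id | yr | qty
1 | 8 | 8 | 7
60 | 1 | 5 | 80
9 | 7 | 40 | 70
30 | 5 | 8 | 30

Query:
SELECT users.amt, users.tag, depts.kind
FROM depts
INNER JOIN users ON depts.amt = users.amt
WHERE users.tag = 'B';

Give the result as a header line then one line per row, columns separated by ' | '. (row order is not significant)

After JOIN users (5 rows):
depts.amt | depts.kind | users.tag | users.amt | users.qty
1 | red | C | 1 | 1
1 | red | B | 1 | 3
1 | red | D | 1 | 6
1 | red | A | 1 | 1
9 | gray | C | 9 | 4
After WHERE (1 rows):
depts.amt | depts.kind | users.tag | users.amt | users.qty
1 | red | B | 1 | 3
After SELECT (1 rows):
users.amt | users.tag | depts.kind
1 | B | red

== RESULT ==
users.amt | users.tag | depts.kind
1 | B | red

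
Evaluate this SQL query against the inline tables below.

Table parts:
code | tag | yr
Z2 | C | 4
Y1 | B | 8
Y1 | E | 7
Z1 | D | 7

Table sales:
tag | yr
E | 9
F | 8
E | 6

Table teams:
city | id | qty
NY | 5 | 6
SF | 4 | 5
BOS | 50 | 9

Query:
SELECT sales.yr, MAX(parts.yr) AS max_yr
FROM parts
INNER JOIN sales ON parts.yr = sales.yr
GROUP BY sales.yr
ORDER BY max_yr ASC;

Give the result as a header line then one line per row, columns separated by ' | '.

== RESULT ==
sales.yr | max_yr
8 | 8

Derivation:
After JOIN sales (1 rows):
parts.code | parts.tag | parts.yr | sales.tag | sales.yr
Y1 | B | 8 | F | 8
After GROUP BY (1 rows):
sales.yr | max_yr
8 | 8
After ORDER BY (1 rows):
sales.yr | max_yr
8 | 8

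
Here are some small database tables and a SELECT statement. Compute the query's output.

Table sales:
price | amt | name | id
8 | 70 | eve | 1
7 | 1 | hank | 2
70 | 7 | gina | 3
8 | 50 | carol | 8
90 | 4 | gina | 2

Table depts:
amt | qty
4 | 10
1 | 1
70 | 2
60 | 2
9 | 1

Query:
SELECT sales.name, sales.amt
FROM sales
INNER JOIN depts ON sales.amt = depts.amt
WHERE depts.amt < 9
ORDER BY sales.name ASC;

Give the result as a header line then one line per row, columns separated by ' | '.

== RESULT ==
sales.name | sales.amt
gina | 4
hank | 1

Derivation:
After JOIN depts (3 rows):
sales.price | sales.amt | sales.name | sales.id | depts.amt | depts.qty
8 | 70 | eve | 1 | 70 | 2
7 | 1 | hank | 2 | 1 | 1
90 | 4 | gina | 2 | 4 | 10
After WHERE (2 rows):
sales.price | sales.amt | sales.name | sales.id | depts.amt | depts.qty
7 | 1 | hank | 2 | 1 | 1
90 | 4 | gina | 2 | 4 | 10
After SELECT (2 rows):
sales.name | sales.amt
hank | 1
gina | 4
After ORDER BY (2 rows):
sales.name | sales.amt
gina | 4
hank | 1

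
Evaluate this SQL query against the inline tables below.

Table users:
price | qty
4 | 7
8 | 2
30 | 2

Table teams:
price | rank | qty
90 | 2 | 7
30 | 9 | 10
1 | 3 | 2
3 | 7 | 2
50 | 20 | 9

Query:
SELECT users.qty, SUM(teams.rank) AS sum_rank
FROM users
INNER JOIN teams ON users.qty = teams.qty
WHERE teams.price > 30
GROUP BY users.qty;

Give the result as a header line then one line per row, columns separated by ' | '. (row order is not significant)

== RESULT ==
users.qty | sum_rank
7 | 2

Derivation:
After JOIN teams (5 rows):
users.price | users.qty | teams.price | teams.rank | teams.qty
4 | 7 | 90 | 2 | 7
8 | 2 | 1 | 3 | 2
8 | 2 | 3 | 7 | 2
30 | 2 | 1 | 3 | 2
30 | 2 | 3 | 7 | 2
After WHERE (1 rows):
users.price | users.qty | teams.price | teams.rank | teams.qty
4 | 7 | 90 | 2 | 7
After GROUP BY (1 rows):
users.qty | sum_rank
7 | 2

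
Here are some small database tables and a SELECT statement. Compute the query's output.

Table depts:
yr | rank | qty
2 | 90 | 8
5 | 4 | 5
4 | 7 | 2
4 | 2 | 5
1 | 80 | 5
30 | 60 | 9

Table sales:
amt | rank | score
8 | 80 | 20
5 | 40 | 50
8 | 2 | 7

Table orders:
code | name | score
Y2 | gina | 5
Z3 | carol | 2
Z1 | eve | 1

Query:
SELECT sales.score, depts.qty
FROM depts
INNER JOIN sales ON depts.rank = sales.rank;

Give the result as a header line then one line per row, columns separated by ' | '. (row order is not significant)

== RESULT ==
sales.score | depts.qty
7 | 5
20 | 5

Derivation:
After JOIN sales (2 rows):
depts.yr | depts.rank | depts.qty | sales.amt | sales.rank | sales.score
4 | 2 | 5 | 8 | 2 | 7
1 | 80 | 5 | 8 | 80 | 20
After SELECT (2 rows):
sales.score | depts.qty
7 | 5
20 | 5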